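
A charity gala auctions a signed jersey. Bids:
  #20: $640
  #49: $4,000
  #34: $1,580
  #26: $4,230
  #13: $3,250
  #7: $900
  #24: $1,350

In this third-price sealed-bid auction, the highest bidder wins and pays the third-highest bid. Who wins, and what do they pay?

#26 pays $3,250

Rule: the highest bidder wins and pays the third-highest bid.
Bids in order: 4,230 (#26) > 4,000 (#49) > 3,250 (#13) > 1,580 (#34) > 1,350 (#24) > 900 (#7) > …
#26 is highest; pays the third-highest bid, $3,250.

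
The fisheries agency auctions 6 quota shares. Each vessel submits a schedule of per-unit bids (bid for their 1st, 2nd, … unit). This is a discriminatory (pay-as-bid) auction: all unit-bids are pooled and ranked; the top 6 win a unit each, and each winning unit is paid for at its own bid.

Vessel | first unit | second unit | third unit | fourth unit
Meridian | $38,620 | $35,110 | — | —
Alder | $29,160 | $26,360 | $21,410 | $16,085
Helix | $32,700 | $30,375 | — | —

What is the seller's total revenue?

Total revenue: $192,325

Pooled unit-bids ranked (top 6): 38,620 (Meridian-1), 35,110 (Meridian-2), 32,700 (Helix-1), 30,375 (Helix-2), 29,160 (Alder-1), 26,360 (Alder-2)
Next rejected bid: $21,410 (not a price — pay-as-bid).
Each winning unit pays its own bid.
Revenue = 38,620 + 35,110 + 32,700 + 30,375 + 29,160 + 26,360 = $192,325.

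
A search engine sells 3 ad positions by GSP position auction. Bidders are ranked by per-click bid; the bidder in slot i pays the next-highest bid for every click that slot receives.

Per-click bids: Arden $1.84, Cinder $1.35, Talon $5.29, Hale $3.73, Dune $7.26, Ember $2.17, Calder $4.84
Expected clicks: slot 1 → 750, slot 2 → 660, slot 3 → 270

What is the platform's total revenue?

Total revenue: $8169.00

Per-click bids in order: $7.26 (Dune) > $5.29 (Talon) > $4.84 (Calder) > $3.73 (Hale) > …
Slot 1: Dune pays $5.29 × 750 = $3967.50
Slot 2: Talon pays $4.84 × 660 = $3194.40
Slot 3: Calder pays $3.73 × 270 = $1007.10
Total = $8169.00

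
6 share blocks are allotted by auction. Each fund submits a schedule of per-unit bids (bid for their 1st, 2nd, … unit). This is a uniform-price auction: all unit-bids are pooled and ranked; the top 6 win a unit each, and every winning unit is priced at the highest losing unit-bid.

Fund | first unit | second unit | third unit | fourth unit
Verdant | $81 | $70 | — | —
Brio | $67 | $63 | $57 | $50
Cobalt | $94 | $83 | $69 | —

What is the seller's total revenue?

Total revenue: $378

Pooled unit-bids ranked (top 6): 94 (Cobalt-1), 83 (Cobalt-2), 81 (Verdant-1), 70 (Verdant-2), 69 (Cobalt-3), 67 (Brio-1)
First bid not allocated: $63.
Allocation: Brio 1, Cobalt 3, Verdant 2. Every unit priced at $63.
Revenue = 6 × 63 = $378.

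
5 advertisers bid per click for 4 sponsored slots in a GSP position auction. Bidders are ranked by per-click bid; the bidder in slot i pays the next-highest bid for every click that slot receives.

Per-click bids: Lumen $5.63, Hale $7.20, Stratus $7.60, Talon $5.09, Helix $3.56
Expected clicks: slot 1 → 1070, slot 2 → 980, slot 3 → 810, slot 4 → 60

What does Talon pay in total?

Ranked by bid: $7.60 (Stratus) > $7.20 (Hale) > $5.63 (Lumen) > $5.09 (Talon) > $3.56 (Helix)
Talon holds slot 4 → pays next bid $3.56 × 60 clicks = $213.60.

Talon pays $213.60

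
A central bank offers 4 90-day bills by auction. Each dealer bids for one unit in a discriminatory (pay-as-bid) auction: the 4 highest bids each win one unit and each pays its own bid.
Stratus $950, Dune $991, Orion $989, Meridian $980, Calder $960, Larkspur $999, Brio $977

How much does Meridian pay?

Sorting: 999 (Larkspur), 991 (Dune), 989 (Orion), 980 (Meridian), 977 (Brio), 960 (Calder), …
Top 4: Larkspur, Dune, Orion, Meridian.
Meridian wins → own bid $980.

Meridian pays $980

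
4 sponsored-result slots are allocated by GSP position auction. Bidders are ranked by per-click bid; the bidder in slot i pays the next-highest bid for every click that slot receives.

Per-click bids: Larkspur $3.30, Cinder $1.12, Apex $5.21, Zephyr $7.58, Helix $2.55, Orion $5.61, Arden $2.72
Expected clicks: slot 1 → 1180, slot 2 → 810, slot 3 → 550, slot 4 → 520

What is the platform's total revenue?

Total revenue: $14069.30

Per-click bids in order: $7.58 (Zephyr) > $5.61 (Orion) > $5.21 (Apex) > $3.30 (Larkspur) > $2.72 (Arden) > …
Slot 1: Zephyr pays $5.61 × 1180 = $6619.80
Slot 2: Orion pays $5.21 × 810 = $4220.10
Slot 3: Apex pays $3.30 × 550 = $1815.00
Slot 4: Larkspur pays $2.72 × 520 = $1414.40
Total = $14069.30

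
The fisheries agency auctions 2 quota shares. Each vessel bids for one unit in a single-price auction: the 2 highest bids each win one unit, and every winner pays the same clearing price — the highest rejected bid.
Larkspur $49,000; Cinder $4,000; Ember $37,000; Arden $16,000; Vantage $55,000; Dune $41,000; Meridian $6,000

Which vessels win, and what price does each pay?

Vantage, Larkspur; each pays $41,000

Ordering the bids: 55,000 (Vantage), 49,000 (Larkspur), 41,000 (Dune), 37,000 (Ember), …
Winners (2 units): Vantage, Larkspur.
First losing bid is Dune's $41,000, which sets the uniform price.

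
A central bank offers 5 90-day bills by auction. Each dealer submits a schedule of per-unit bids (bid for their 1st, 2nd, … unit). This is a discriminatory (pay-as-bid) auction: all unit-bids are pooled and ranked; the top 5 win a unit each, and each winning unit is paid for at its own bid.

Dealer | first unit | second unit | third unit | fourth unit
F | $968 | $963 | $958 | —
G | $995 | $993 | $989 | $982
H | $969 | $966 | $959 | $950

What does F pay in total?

F pays $0

Pooled unit-bids ranked (top 5): 995 (G-1), 993 (G-2), 989 (G-3), 982 (G-4), 969 (H-1)
Next rejected bid: $968 (not a price — pay-as-bid).
F wins no units.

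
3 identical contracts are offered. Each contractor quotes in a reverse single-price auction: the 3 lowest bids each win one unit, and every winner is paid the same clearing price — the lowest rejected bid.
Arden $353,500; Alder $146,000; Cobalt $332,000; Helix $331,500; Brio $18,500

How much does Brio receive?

Ordering the bids: 18,500 (Brio), 146,000 (Alder), 331,500 (Helix), 332,000 (Cobalt), 353,500 (Arden)
Lowest 3: Brio, Alder, Helix.
First losing bid is Cobalt's $332,000, which sets the uniform price.
Brio wins → is paid $332,000.

Brio is paid $332,000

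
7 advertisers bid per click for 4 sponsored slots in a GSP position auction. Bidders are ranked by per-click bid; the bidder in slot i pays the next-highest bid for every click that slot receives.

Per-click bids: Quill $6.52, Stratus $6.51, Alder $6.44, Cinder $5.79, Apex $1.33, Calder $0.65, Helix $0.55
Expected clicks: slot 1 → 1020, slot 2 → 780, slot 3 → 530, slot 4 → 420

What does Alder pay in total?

Alder pays $3068.70

Ranked by bid: $6.52 (Quill) > $6.51 (Stratus) > $6.44 (Alder) > $5.79 (Cinder) > $1.33 (Apex) > …
Alder holds slot 3 → pays next bid $5.79 × 530 clicks = $3068.70.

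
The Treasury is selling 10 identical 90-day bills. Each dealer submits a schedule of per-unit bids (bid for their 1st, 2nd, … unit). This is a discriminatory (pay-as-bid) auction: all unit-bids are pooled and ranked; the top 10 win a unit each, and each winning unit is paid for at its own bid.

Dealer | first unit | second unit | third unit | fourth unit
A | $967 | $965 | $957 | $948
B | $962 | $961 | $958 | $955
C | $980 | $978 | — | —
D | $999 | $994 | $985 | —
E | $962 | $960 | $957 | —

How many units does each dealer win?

Merging the schedules and taking the best 10: 999 (D-1), 994 (D-2), 985 (D-3), 980 (C-1), 978 (C-2), 967 (A-1), 965 (A-2), 962 (B-1), 962 (E-1), 961 (B-2)
Next rejected bid: $960 (not a price — pay-as-bid).
Allocation: A 2, B 2, C 2, D 3, E 1.

A 2, B 2, C 2, D 3, E 1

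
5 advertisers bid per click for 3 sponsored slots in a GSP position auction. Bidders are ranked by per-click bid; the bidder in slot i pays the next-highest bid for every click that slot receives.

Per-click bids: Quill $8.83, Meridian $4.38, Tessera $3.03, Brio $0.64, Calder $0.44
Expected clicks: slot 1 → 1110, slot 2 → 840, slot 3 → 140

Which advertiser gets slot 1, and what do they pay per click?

Quill; $4.38 per click

Ranked by bid: $8.83 (Quill) > $4.38 (Meridian) > $3.03 (Tessera) > $0.64 (Brio) > …
Slot 1 goes to the first-ranked bidder, Quill, who pays the next bid down: $4.38/click.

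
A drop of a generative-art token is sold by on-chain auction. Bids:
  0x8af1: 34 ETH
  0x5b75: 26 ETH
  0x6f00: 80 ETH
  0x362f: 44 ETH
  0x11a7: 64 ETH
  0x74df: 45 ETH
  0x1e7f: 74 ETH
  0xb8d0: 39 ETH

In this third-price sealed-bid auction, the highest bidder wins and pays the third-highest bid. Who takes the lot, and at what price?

Bids in order: 80 (0x6f00) > 74 (0x1e7f) > 64 (0x11a7) > 45 (0x74df) > 44 (0x362f) > 39 (0xb8d0) > …
0x6f00 wins; payment is bid #3 in the ranking = 64 ETH.

0x6f00 pays 64 ETH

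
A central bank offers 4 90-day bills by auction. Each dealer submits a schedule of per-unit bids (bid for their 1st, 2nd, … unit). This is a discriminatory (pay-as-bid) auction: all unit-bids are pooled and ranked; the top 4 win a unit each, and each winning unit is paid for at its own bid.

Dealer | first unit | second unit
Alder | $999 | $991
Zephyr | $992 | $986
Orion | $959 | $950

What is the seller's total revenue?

Total revenue: $3,968

All unit-bids, highest first — top 4: 999 (Alder-1), 992 (Zephyr-1), 991 (Alder-2), 986 (Zephyr-2)
Next rejected bid: $959 (not a price — pay-as-bid).
Each winning unit pays its own bid.
Revenue = 999 + 992 + 991 + 986 = $3,968.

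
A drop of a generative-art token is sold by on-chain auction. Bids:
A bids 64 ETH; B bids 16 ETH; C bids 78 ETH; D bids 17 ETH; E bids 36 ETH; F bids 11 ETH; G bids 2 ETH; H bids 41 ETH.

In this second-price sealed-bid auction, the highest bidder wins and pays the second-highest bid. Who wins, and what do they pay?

C pays 64 ETH

Sorting bids: 78 (C) > 64 (A) > 41 (H) > 36 (E) > 17 (D) > 16 (B) > …
C is highest; pays the second-highest bid, 64 ETH.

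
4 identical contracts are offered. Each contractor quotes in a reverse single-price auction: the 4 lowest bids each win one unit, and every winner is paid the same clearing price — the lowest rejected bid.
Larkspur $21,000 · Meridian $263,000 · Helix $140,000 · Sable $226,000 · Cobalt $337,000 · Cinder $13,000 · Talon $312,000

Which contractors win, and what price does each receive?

Sorting: 13,000 (Cinder), 21,000 (Larkspur), 140,000 (Helix), 226,000 (Sable), 263,000 (Meridian), 312,000 (Talon), …
Lowest 4: Cinder, Larkspur, Helix, Sable.
Clearing price = lowest rejected bid = $263,000.

Cinder, Larkspur, Helix, Sable; each is paid $263,000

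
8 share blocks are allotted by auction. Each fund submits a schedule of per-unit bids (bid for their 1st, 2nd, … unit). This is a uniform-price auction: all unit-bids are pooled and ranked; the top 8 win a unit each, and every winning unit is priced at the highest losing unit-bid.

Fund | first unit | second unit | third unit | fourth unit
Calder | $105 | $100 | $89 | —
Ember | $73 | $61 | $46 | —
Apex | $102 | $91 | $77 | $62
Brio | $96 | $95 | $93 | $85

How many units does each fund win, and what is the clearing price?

Apex 2, Brio 3, Calder 3; clearing price $85

Merging the schedules and taking the best 8: 105 (Calder-1), 102 (Apex-1), 100 (Calder-2), 96 (Brio-1), 95 (Brio-2), 93 (Brio-3), 91 (Apex-2), 89 (Calder-3)
First bid not allocated: $85.
Allocation: Apex 2, Brio 3, Calder 3.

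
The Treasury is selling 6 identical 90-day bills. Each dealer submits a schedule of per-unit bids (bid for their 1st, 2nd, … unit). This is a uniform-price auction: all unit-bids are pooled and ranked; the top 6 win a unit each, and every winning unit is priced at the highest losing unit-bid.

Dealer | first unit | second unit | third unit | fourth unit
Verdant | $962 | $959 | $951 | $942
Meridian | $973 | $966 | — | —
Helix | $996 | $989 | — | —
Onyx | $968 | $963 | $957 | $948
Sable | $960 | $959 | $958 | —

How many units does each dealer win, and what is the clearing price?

Pooled unit-bids ranked (top 6): 996 (Helix-1), 989 (Helix-2), 973 (Meridian-1), 968 (Onyx-1), 966 (Meridian-2), 963 (Onyx-2)
The (k+1)-th unit-bid is $962.
Allocation: Helix 2, Meridian 2, Onyx 2.

Helix 2, Meridian 2, Onyx 2; clearing price $962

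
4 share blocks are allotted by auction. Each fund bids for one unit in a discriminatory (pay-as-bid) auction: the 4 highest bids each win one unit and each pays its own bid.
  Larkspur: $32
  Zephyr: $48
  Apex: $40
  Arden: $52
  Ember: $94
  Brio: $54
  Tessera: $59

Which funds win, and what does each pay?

Ordering the bids: 94 (Ember), 59 (Tessera), 54 (Brio), 52 (Arden), 48 (Zephyr), 40 (Apex), …
The 4 highest are Ember, Tessera, Brio, Arden.
Each winner pays its own bid: Ember $94, Tessera $59, Brio $54, Arden $52.

Ember $94, Tessera $59, Brio $54, Arden $52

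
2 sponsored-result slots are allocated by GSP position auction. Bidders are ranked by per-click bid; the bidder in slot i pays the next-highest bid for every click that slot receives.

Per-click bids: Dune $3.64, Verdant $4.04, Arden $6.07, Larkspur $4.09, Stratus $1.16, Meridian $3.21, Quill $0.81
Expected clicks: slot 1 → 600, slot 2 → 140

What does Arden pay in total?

Per-click bids in order: $6.07 (Arden) > $4.09 (Larkspur) > $4.04 (Verdant) > …
Arden holds slot 1 → pays next bid $4.09 × 600 clicks = $2454.00.

Arden pays $2454.00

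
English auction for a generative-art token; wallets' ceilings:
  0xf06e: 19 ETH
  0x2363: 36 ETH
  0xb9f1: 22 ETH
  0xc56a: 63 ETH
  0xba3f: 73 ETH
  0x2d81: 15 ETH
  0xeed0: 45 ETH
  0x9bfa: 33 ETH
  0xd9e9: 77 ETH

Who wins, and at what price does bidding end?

Ascending (English) auction: the price rises until one bidder remains; the winner pays the price at which the last rival dropped out.
Sorting limits: 77 (0xd9e9) > 73 (0xba3f) > 63 (0xc56a) > 45 (0xeed0) > 36 (0x2363) > 33 (0x9bfa) > …
Bidding ends when 0xba3f exits at 73 ETH; 0xd9e9 takes it.

0xd9e9 wins at 73 ETH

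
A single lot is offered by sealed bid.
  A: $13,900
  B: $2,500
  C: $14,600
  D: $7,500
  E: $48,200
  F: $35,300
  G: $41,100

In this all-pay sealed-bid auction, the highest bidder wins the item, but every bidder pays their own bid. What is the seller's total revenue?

Bids ranked: 48,200 (E) > 41,100 (G) > 35,300 (F) > 14,600 (C) > 13,900 (A) > 7,500 (D) > …
E wins with the top bid; all bids are sunk regardless.
Every bidder forfeits their bid regardless of winning.
Revenue = 13,900 + 2,500 + 14,600 + 7,500 + 48,200 + 35,300 + 41,100 = $163,100.

Total revenue: $163,100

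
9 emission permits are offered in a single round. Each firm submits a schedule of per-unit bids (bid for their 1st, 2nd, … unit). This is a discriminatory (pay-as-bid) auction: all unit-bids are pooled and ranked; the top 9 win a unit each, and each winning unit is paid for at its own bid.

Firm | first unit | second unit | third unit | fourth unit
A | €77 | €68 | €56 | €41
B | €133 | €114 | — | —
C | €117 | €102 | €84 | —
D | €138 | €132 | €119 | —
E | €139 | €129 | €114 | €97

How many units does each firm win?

All unit-bids, highest first — top 9: 139 (E-1), 138 (D-1), 133 (B-1), 132 (D-2), 129 (E-2), 119 (D-3), 117 (C-1), 114 (B-2), 114 (E-3)
Next rejected bid: €102 (not a price — pay-as-bid).
Allocation: B 2, C 1, D 3, E 3.

B 2, C 1, D 3, E 3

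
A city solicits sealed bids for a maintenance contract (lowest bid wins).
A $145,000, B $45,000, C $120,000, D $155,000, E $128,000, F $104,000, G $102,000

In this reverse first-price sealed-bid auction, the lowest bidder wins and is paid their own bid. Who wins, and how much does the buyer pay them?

B is paid $45,000

Sorting bids: 45,000 (B) < 102,000 (G) < 104,000 (F) < 120,000 (C) < 128,000 (E) < 145,000 (A) < …
B has the lowest bid and is paid exactly that: $45,000.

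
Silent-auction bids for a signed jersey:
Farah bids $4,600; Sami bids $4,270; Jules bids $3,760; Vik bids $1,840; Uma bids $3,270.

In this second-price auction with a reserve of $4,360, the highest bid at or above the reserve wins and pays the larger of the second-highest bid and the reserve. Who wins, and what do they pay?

Farah pays $4,360

Sorting bids: 4,600 (Farah) > 4,270 (Sami) > 3,760 (Jules) > 3,270 (Uma) > 1,840 (Vik)
Farah has the top bid at or above the reserve ($4,600).
Second-highest bid $4,270 is below the reserve $4,360, so the reserve binds → payment $4,360.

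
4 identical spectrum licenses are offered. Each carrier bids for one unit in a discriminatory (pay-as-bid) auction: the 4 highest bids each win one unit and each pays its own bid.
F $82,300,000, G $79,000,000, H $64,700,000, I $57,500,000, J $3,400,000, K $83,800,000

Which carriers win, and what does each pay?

K $83,800,000, F $82,300,000, G $79,000,000, H $64,700,000

Ordering the bids: 83,800,000 (K), 82,300,000 (F), 79,000,000 (G), 64,700,000 (H), 57,500,000 (I), 3,400,000 (J)
Winners (4 units): K, F, G, H.
Each winner pays its own bid: K $83,800,000, F $82,300,000, G $79,000,000, H $64,700,000.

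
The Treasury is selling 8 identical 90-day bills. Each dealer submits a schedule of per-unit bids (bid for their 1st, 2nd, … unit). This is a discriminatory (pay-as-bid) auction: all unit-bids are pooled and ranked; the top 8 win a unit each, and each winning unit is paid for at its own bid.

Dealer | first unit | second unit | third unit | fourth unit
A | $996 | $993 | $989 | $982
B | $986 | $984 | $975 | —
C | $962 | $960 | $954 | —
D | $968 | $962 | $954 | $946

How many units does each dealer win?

Pooled unit-bids ranked (top 8): 996 (A-1), 993 (A-2), 989 (A-3), 986 (B-1), 984 (B-2), 982 (A-4), 975 (B-3), 968 (D-1)
Next rejected bid: $962 (not a price — pay-as-bid).
Allocation: A 4, B 3, D 1.

A 4, B 3, D 1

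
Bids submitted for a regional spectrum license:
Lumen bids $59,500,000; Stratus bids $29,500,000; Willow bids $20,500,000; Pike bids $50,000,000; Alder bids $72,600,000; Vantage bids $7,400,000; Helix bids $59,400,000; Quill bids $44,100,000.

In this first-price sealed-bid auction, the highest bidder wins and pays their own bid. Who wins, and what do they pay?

Rule: the highest bidder wins and pays their own bid.
Bids in order: 72,600,000 (Alder) > 59,500,000 (Lumen) > 59,400,000 (Helix) > 50,000,000 (Pike) > 44,100,000 (Quill) > 29,500,000 (Stratus) > …
Alder has the highest bid and pays exactly that: $72,600,000.

Alder pays $72,600,000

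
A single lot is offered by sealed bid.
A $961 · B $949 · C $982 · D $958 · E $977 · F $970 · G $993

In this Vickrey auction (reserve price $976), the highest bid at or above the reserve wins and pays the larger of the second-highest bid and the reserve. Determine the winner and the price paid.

Sorting bids: 993 (G) > 982 (C) > 977 (E) > 970 (F) > 961 (A) > 958 (D) > …
Highest eligible bid: G at $993.
Second-highest bid $982 exceeds the reserve $976 → payment $982.

G pays $982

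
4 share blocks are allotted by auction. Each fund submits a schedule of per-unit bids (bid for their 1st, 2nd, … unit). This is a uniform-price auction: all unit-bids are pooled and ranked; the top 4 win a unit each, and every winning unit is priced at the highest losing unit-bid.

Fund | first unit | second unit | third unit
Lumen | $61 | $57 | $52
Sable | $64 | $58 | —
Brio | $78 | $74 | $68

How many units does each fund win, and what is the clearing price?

Brio 3, Sable 1; clearing price $61

All unit-bids, highest first — top 4: 78 (Brio-1), 74 (Brio-2), 68 (Brio-3), 64 (Sable-1)
The (k+1)-th unit-bid is $61.
Allocation: Brio 3, Sable 1.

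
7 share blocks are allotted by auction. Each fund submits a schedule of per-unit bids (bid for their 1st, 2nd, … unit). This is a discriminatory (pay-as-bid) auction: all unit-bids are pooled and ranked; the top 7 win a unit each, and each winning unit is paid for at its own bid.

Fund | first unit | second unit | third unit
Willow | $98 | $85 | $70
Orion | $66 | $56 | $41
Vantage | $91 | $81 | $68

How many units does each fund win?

Pooled unit-bids ranked (top 7): 98 (Willow-1), 91 (Vantage-1), 85 (Willow-2), 81 (Vantage-2), 70 (Willow-3), 68 (Vantage-3), 66 (Orion-1)
Next rejected bid: $56 (not a price — pay-as-bid).
Allocation: Orion 1, Vantage 3, Willow 3.

Orion 1, Vantage 3, Willow 3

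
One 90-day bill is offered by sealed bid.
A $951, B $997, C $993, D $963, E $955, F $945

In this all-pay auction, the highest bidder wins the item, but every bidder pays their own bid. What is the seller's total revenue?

Total revenue: $5,804

Bids in order: 997 (B) > 993 (C) > 963 (D) > 955 (E) > 951 (A) > 945 (F)
B wins with the top bid; all bids are sunk regardless.
Every bidder forfeits their bid regardless of winning.
Revenue = 951 + 997 + 993 + 963 + 955 + 945 = $5,804.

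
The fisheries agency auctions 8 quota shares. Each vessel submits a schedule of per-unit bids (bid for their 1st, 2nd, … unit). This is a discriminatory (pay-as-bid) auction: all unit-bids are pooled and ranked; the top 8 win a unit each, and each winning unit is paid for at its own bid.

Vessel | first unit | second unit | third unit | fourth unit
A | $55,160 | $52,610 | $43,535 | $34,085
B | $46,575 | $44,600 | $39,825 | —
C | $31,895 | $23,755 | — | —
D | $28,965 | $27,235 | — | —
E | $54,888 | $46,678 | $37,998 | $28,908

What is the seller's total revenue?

All unit-bids, highest first — top 8: 55,160 (A-1), 54,888 (E-1), 52,610 (A-2), 46,678 (E-2), 46,575 (B-1), 44,600 (B-2), 43,535 (A-3), 39,825 (B-3)
Next rejected bid: $37,998 (not a price — pay-as-bid).
Each winning unit pays its own bid.
Revenue = 55,160 + 54,888 + 52,610 + 46,678 + 46,575 + 44,600 + 43,535 + 39,825 = $383,871.

Total revenue: $383,871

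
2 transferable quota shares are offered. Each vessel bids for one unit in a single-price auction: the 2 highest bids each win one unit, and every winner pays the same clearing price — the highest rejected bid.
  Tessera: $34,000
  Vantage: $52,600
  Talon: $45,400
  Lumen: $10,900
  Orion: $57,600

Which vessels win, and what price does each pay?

Ordering the bids: 57,600 (Orion), 52,600 (Vantage), 45,400 (Talon), 34,000 (Tessera), …
The 2 highest are Orion, Vantage.
First losing bid is Talon's $45,400, which sets the uniform price.

Orion, Vantage; each pays $45,400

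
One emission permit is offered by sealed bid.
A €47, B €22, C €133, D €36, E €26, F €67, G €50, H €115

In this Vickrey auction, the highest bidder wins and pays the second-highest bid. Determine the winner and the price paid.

C pays €115

Rule: the highest bidder wins and pays the second-highest bid.
Bids in order: 133 (C) > 115 (H) > 67 (F) > 50 (G) > 47 (A) > 36 (D) > …
C is highest; pays the second-highest bid, €115.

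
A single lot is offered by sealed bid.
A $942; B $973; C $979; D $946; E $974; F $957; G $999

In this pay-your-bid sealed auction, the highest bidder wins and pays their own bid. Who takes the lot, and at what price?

Sorting bids: 999 (G) > 979 (C) > 974 (E) > 973 (B) > 957 (F) > 946 (D) > …
First-price: G pays what they bid, $999.

G pays $999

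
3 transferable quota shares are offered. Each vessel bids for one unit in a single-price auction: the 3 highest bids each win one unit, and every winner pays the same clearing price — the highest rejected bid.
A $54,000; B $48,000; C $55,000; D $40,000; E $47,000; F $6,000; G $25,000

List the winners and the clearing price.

C, A, B; each pays $47,000

Ordering the bids: 55,000 (C), 54,000 (A), 48,000 (B), 47,000 (E), 40,000 (D), …
Winners (3 units): C, A, B.
Highest unsuccessful bid: $47,000 → clearing price.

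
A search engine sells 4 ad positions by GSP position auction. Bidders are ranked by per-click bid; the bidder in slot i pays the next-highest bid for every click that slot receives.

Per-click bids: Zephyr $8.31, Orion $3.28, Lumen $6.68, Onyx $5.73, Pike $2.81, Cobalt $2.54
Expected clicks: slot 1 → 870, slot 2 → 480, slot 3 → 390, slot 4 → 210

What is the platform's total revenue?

Total revenue: $10431.30

Per-click bids in order: $8.31 (Zephyr) > $6.68 (Lumen) > $5.73 (Onyx) > $3.28 (Orion) > $2.81 (Pike) > …
Slot 1: Zephyr pays $6.68 × 870 = $5811.60
Slot 2: Lumen pays $5.73 × 480 = $2750.40
Slot 3: Onyx pays $3.28 × 390 = $1279.20
Slot 4: Orion pays $2.81 × 210 = $590.10
Total = $10431.30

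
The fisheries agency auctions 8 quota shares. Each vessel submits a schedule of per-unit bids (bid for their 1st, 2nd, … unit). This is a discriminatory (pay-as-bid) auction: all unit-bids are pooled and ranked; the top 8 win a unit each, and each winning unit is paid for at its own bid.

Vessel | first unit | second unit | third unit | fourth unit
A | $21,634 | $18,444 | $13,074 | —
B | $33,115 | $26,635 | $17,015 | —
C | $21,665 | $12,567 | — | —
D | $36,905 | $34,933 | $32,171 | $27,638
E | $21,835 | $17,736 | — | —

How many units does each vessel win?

B 2, C 1, D 4, E 1

Pooled unit-bids ranked (top 8): 36,905 (D-1), 34,933 (D-2), 33,115 (B-1), 32,171 (D-3), 27,638 (D-4), 26,635 (B-2), 21,835 (E-1), 21,665 (C-1)
Next rejected bid: $21,634 (not a price — pay-as-bid).
Allocation: B 2, C 1, D 4, E 1.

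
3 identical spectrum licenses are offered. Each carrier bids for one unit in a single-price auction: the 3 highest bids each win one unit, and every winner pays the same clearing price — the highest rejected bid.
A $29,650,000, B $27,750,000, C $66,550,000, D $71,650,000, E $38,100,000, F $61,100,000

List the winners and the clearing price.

Sorting: 71,650,000 (D), 66,550,000 (C), 61,100,000 (F), 38,100,000 (E), 29,650,000 (A), …
The 3 highest are D, C, F.
First losing bid is E's $38,100,000, which sets the uniform price.

D, C, F; each pays $38,100,000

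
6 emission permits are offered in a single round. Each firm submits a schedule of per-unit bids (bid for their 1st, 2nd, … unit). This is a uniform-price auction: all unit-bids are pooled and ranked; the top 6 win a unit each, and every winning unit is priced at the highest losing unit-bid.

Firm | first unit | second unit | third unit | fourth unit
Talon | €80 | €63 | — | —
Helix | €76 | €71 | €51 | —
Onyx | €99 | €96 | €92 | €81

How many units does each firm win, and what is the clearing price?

Pooled unit-bids ranked (top 6): 99 (Onyx-1), 96 (Onyx-2), 92 (Onyx-3), 81 (Onyx-4), 80 (Talon-1), 76 (Helix-1)
The (k+1)-th unit-bid is €71.
Allocation: Helix 1, Onyx 4, Talon 1.

Helix 1, Onyx 4, Talon 1; clearing price €71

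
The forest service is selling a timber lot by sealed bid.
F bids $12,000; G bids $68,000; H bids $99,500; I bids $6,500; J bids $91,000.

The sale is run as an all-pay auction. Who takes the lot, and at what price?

H pays $99,500

Rule: the highest bidder wins the item, but every bidder pays their own bid.
Sorting bids: 99,500 (H) > 91,000 (J) > 68,000 (G) > 12,000 (F) > 6,500 (I)
H wins with the top bid; all bids are sunk regardless.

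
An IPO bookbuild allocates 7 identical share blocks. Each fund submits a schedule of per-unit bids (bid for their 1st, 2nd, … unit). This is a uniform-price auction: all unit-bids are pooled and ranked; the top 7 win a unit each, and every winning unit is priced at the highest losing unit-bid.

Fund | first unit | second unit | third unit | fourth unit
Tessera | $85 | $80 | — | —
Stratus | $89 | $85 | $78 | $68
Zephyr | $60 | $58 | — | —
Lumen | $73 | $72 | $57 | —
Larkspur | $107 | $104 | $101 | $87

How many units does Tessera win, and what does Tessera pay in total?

Merging the schedules and taking the best 7: 107 (Larkspur-1), 104 (Larkspur-2), 101 (Larkspur-3), 89 (Stratus-1), 87 (Larkspur-4), 85 (Tessera-1), 85 (Stratus-2)
First bid not allocated: $80.
Tessera wins 1 unit(s) at $80 each.

Tessera: 1 unit, pays $80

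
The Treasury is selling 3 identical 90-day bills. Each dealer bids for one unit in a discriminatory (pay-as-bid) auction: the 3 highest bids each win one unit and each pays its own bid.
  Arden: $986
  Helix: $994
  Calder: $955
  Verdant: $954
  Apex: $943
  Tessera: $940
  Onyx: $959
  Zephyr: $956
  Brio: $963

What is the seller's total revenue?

Ordering the bids: 994 (Helix), 986 (Arden), 963 (Brio), 959 (Onyx), 956 (Zephyr), …
The 3 highest are Helix, Arden, Brio.
Total revenue = 994 + 986 + 963 = $2,943.

Total revenue: $2,943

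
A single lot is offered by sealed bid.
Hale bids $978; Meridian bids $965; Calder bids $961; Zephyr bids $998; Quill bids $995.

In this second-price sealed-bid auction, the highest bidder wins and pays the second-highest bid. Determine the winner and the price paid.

Second-price sealed-bid auction: the highest bidder wins and pays the second-highest bid.
Bids in order: 998 (Zephyr) > 995 (Quill) > 978 (Hale) > 965 (Meridian) > 961 (Calder)
Zephyr wins with the highest bid; price is set by the runner-up at $995.

Zephyr pays $995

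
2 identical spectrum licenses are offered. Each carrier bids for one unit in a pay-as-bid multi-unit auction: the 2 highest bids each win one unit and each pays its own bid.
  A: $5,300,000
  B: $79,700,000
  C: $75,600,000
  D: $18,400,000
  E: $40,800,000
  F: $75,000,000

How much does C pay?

Ordering the bids: 79,700,000 (B), 75,600,000 (C), 75,000,000 (F), 40,800,000 (E), …
Winners (2 units): B, C.
C wins → own bid $75,600,000.

C pays $75,600,000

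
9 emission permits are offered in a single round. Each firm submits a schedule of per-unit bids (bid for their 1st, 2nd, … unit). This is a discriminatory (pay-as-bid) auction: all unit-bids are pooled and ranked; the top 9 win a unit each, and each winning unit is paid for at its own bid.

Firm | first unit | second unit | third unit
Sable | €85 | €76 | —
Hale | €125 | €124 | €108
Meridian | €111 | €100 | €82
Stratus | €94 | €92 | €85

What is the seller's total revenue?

Total revenue: €924

All unit-bids, highest first — top 9: 125 (Hale-1), 124 (Hale-2), 111 (Meridian-1), 108 (Hale-3), 100 (Meridian-2), 94 (Stratus-1), 92 (Stratus-2), 85 (Sable-1), 85 (Stratus-3)
Next rejected bid: €82 (not a price — pay-as-bid).
Each winning unit pays its own bid.
Revenue = 125 + 124 + 111 + 108 + 100 + 94 + 92 + 85 + 85 = €924.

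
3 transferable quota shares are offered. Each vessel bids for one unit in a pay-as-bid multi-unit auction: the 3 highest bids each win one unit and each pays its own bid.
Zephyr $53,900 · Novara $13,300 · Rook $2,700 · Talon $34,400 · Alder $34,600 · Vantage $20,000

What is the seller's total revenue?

Bids ranked high→low: 53,900 (Zephyr), 34,600 (Alder), 34,400 (Talon), 20,000 (Vantage), 13,300 (Novara), …
The 3 highest are Zephyr, Alder, Talon.
Total revenue = 53,900 + 34,600 + 34,400 = $122,900.

Total revenue: $122,900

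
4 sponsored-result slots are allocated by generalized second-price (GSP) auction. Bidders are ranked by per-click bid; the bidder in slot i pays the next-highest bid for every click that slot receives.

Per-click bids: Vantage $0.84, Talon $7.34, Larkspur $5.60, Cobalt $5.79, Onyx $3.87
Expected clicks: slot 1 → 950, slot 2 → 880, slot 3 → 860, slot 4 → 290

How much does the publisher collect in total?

Total revenue: $14000.30

Sorting advertisers: $7.34 (Talon) > $5.79 (Cobalt) > $5.60 (Larkspur) > $3.87 (Onyx) > $0.84 (Vantage)
Slot 1: Talon pays $5.79 × 950 = $5500.50
Slot 2: Cobalt pays $5.60 × 880 = $4928.00
Slot 3: Larkspur pays $3.87 × 860 = $3328.20
Slot 4: Onyx pays $0.84 × 290 = $243.60
Total = $14000.30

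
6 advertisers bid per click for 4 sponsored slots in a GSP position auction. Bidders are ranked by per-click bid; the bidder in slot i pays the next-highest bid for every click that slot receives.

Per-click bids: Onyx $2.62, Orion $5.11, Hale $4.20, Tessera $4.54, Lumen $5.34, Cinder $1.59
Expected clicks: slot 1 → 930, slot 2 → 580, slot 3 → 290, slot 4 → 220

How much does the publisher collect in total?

Total revenue: $9179.90

Sorting advertisers: $5.34 (Lumen) > $5.11 (Orion) > $4.54 (Tessera) > $4.20 (Hale) > $2.62 (Onyx) > …
Slot 1: Lumen pays $5.11 × 930 = $4752.30
Slot 2: Orion pays $4.54 × 580 = $2633.20
Slot 3: Tessera pays $4.20 × 290 = $1218.00
Slot 4: Hale pays $2.62 × 220 = $576.40
Total = $9179.90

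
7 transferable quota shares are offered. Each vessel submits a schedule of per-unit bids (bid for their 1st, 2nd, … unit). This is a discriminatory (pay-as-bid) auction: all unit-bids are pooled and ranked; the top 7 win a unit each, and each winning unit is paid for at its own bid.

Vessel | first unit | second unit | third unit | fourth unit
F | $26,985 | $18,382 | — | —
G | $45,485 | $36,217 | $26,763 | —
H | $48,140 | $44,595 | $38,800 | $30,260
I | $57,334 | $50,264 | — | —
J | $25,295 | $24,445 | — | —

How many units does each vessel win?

Pooled unit-bids ranked (top 7): 57,334 (I-1), 50,264 (I-2), 48,140 (H-1), 45,485 (G-1), 44,595 (H-2), 38,800 (H-3), 36,217 (G-2)
Next rejected bid: $30,260 (not a price — pay-as-bid).
Allocation: G 2, H 3, I 2.

G 2, H 3, I 2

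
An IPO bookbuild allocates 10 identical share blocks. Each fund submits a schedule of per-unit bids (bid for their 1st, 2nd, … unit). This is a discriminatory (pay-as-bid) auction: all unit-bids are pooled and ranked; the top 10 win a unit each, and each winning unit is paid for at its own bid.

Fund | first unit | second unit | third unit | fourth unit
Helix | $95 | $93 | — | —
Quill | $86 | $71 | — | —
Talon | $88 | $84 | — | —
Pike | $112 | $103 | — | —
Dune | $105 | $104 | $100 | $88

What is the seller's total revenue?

Total revenue: $974

Pooled unit-bids ranked (top 10): 112 (Pike-1), 105 (Dune-1), 104 (Dune-2), 103 (Pike-2), 100 (Dune-3), 95 (Helix-1), 93 (Helix-2), 88 (Talon-1), 88 (Dune-4), 86 (Quill-1)
Next rejected bid: $84 (not a price — pay-as-bid).
Each winning unit pays its own bid.
Revenue = 112 + 105 + 104 + 103 + 100 + 95 + 93 + 88 + 88 + 86 = $974.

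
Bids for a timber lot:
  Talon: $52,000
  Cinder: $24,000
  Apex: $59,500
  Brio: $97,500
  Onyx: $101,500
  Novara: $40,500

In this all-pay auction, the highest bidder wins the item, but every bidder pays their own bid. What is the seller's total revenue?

Total revenue: $375,000

Bids ranked: 101,500 (Onyx) > 97,500 (Brio) > 59,500 (Apex) > 52,000 (Talon) > 40,500 (Novara) > 24,000 (Cinder)
Every bidder forfeits their bid regardless of winning.
Revenue = 52,000 + 24,000 + 59,500 + 97,500 + 101,500 + 40,500 = $375,000.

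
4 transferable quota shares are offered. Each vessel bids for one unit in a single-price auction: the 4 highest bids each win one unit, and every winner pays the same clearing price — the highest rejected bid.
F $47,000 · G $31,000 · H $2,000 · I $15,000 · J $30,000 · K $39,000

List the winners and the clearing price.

F, K, G, J; each pays $15,000

Ordering the bids: 47,000 (F), 39,000 (K), 31,000 (G), 30,000 (J), 15,000 (I), 2,000 (H)
The 4 highest are F, K, G, J.
Highest unsuccessful bid: $15,000 → clearing price.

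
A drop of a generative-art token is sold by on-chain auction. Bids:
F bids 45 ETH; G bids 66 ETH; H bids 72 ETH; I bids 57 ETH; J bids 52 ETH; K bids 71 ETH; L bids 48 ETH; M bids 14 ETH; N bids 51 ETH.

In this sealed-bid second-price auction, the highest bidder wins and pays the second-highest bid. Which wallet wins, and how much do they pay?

Sealed-bid second-price auction: the highest bidder wins and pays the second-highest bid.
Sorting bids: 72 (H) > 71 (K) > 66 (G) > 57 (I) > 52 (J) > 51 (N) > …
H is highest; pays the second-highest bid, 71 ETH.

H pays 71 ETH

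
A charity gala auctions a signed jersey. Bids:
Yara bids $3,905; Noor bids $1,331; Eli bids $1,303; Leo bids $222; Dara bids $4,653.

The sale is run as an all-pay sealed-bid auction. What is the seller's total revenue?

Rule: the highest bidder wins the item, but every bidder pays their own bid.
Bids in order: 4,653 (Dara) > 3,905 (Yara) > 1,331 (Noor) > 1,303 (Eli) > 222 (Leo)
Dara wins with the top bid; all bids are sunk regardless.
Every bidder forfeits their bid regardless of winning.
Revenue = 3,905 + 1,331 + 1,303 + 222 + 4,653 = $11,414.

Total revenue: $11,414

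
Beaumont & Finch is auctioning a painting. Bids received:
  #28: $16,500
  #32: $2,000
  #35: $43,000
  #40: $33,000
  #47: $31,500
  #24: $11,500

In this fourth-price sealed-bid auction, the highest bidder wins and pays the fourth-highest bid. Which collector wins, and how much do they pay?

Bids ranked: 43,000 (#35) > 33,000 (#40) > 31,500 (#47) > 16,500 (#28) > 11,500 (#24) > 2,000 (#32)
#35 wins; payment is bid #4 in the ranking = $16,500.

#35 pays $16,500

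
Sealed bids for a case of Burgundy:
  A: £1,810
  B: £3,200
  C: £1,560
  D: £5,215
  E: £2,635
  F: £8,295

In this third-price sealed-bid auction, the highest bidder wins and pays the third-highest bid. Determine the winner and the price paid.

Bids ranked: 8,295 (F) > 5,215 (D) > 3,200 (B) > 2,635 (E) > 1,810 (A) > 1,560 (C)
F is highest; pays the third-highest bid, £3,200.

F pays £3,200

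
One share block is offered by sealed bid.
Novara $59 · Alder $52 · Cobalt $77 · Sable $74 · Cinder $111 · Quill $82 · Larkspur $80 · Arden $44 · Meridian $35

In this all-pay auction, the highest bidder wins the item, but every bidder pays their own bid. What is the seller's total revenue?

Rule: the highest bidder wins the item, but every bidder pays their own bid.
Bids in order: 111 (Cinder) > 82 (Quill) > 80 (Larkspur) > 77 (Cobalt) > 74 (Sable) > 59 (Novara) > …
Cinder wins with the top bid; all bids are sunk regardless.
Every bidder forfeits their bid regardless of winning.
Revenue = 59 + 52 + 77 + 74 + 111 + 82 + 80 + 44 + 35 = $614.

Total revenue: $614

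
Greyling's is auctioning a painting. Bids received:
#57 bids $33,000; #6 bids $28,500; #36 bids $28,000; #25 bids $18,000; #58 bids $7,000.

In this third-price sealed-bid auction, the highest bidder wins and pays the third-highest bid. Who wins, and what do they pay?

#57 pays $28,000

Third-price sealed-bid auction: the highest bidder wins and pays the third-highest bid.
Sorting bids: 33,000 (#57) > 28,500 (#6) > 28,000 (#36) > 18,000 (#25) > 7,000 (#58)
#57 is highest; pays the third-highest bid, $28,000.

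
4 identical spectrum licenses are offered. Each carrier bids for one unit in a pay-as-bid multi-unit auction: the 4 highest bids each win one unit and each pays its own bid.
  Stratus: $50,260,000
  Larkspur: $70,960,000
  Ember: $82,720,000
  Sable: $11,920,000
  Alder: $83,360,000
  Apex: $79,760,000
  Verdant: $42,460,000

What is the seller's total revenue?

Total revenue: $316,800,000

Ordering the bids: 83,360,000 (Alder), 82,720,000 (Ember), 79,760,000 (Apex), 70,960,000 (Larkspur), 50,260,000 (Stratus), 42,460,000 (Verdant), …
Top 4: Alder, Ember, Apex, Larkspur.
Total revenue = 83,360,000 + 82,720,000 + 79,760,000 + 70,960,000 = $316,800,000.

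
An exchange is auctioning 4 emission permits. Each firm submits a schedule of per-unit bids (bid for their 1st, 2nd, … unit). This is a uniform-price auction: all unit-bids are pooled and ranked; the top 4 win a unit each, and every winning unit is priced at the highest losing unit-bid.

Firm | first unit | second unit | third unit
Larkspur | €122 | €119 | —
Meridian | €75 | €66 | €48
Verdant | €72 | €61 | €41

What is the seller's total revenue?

Total revenue: €264

Pooled unit-bids ranked (top 4): 122 (Larkspur-1), 119 (Larkspur-2), 75 (Meridian-1), 72 (Verdant-1)
Highest rejected unit-bid = €66.
Allocation: Larkspur 2, Meridian 1, Verdant 1. Every unit priced at €66.
Revenue = 4 × 66 = €264.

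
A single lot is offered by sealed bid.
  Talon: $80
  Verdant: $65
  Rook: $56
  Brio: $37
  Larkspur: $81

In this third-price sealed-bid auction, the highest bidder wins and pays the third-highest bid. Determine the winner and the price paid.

Bids ranked: 81 (Larkspur) > 80 (Talon) > 65 (Verdant) > 56 (Rook) > 37 (Brio)
Larkspur is highest; pays the third-highest bid, $65.

Larkspur pays $65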